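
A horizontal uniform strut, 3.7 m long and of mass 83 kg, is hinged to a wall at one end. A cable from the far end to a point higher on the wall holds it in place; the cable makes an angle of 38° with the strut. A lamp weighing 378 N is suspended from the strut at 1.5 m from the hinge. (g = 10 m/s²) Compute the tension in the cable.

Take torques about the hinge: T sin 38° · 3.7 = 83×10×1.85 + 378×1.5 = 2102.5 N·m.
So T = 2102.5 / (0.6157 × 3.7) = 922.98 N.

T ≈ 923 N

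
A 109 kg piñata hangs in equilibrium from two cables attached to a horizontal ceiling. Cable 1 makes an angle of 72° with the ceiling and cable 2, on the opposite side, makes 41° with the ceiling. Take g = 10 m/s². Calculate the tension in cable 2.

T_2 ≈ 366 N

Weight W = 109 × 10 = 1090 N acts straight down.
Horizontal: T_1 cos 72° = T_2 cos 41°  →  T_1 = 2.442 T_2.
Vertical: T_1 sin 72° + T_2 sin 41° = 1090.
Substituting the horizontal relation into the vertical equation gives 2.979 T_2 = 1090, so T_2 = 365.9 N.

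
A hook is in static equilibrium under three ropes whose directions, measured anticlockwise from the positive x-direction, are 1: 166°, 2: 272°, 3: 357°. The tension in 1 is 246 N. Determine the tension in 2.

Resolve: ΣF_x = 246 cos 166° + T_2 cos 272° + T_3 cos 357° = 0.
        ΣF_y = 246 sin 166° + T_2 sin 272° + T_3 sin 357° = 0.
The known terms sum to (-238.7, 59.51) N, so 0.0349 T_2 + 0.9986 T_3 = 238.7 and -0.9994 T_2 − 0.0523 T_3 = -59.51.
Solving simultaneously: T_2 = 47.12 N, T_3 = 237.4 N.

T_2 ≈ 47.1 N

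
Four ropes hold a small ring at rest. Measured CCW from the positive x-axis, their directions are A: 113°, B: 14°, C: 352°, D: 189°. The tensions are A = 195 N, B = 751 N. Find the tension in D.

T_D ≈ 1530 N

Resolve: ΣF_x = 195 cos 113° + 751 cos 14° + T_C cos 352° + T_D cos 189° = 0.
        ΣF_y = 195 sin 113° + 751 sin 14° + T_C sin 352° + T_D sin 189° = 0.
The known terms sum to (652.5, 361.2) N, so 0.9903 T_C − 0.9877 T_D = -652.5 and -0.1392 T_C − 0.1564 T_D = -361.2.
Solving simultaneously: T_C = 871 N, T_D = 1534 N.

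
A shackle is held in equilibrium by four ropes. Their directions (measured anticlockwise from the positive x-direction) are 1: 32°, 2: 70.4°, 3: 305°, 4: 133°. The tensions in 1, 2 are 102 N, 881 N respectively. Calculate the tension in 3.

T_3 ≈ 6340 N

Resolve: ΣF_x = 102 cos 32° + 881 cos 70.4° + T_3 cos 305° + T_4 cos 133° = 0.
        ΣF_y = 102 sin 32° + 881 sin 70.4° + T_3 sin 305° + T_4 sin 133° = 0.
The known terms sum to (382, 884) N, so 0.5736 T_3 − 0.6820 T_4 = -382 and -0.8192 T_3 + 0.7314 T_4 = -884.
Solving simultaneously: T_3 = 6340 N, T_4 = 5892 N.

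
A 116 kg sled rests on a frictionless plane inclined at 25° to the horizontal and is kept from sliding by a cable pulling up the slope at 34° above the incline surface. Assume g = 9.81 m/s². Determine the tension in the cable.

Take axes along and perpendicular to the incline. Weight components: W sin 25° = 480.9 N down-slope, W cos 25° = 1031 N into the surface.
Along incline: T cos 34° = W sin 25° → T = 580.1 N.
Perpendicular: N = W cos 25° − T sin 34° = 707 N.

T ≈ 580 N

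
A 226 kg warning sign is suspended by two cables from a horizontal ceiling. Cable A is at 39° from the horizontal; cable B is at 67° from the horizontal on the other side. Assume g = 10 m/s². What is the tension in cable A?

T_A ≈ 919 N

Weight W = 226 × 10 = 2260 N acts straight down.
Horizontal: T_A cos 39° = T_B cos 67°  →  T_B = 1.989 T_A.
Vertical: T_A sin 39° + T_B sin 67° = 2260.
Substituting the horizontal relation into the vertical equation gives 2.46 T_A = 2260, so T_A = 918.6 N.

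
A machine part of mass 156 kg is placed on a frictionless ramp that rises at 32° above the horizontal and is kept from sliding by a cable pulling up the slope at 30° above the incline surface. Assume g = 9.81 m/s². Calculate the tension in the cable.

T ≈ 936 N

Take axes along and perpendicular to the incline. Weight components: W sin 32° = 811 N down-slope, W cos 32° = 1298 N into the surface.
Along incline: T cos 30° = W sin 32° → T = 936.4 N.
Perpendicular: N = W cos 32° − T sin 30° = 829.6 N.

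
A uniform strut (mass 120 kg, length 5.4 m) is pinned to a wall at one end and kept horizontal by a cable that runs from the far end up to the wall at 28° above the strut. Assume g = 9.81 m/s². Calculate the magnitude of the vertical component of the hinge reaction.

|H_y| ≈ 589 N

Take torques about the hinge: T sin 28° · 5.4 = 120×9.81×2.7 = 3178.4 N·m.
So T = 3178.4 / (0.4695 × 5.4) = 1253.8 N.
ΣF_y = 0: H_y = (120×9.81) − T sin 28° = 1177.2 − 588.6 = 588.6 N.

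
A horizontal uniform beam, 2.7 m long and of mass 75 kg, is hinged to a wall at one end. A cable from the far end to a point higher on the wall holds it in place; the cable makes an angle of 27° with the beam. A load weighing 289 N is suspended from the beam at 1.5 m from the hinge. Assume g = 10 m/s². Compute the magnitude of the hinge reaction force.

Take torques about the hinge: T sin 27° · 2.7 = 75×10×1.35 + 289×1.5 = 1446 N·m.
So T = 1446 / (0.4540 × 2.7) = 1179.7 N.
ΣF_x = 0: H_x = T cos 27° = 1051.1 N.
ΣF_y = 0: H_y = (75×10 + 289) − T sin 27° = 1039 − 535.56 = 503.44 N.
|H| = √(H_x² + H_y²) = √((1051.1)² + (503.44)²) = 1165.4 N.

|H| ≈ 1170 N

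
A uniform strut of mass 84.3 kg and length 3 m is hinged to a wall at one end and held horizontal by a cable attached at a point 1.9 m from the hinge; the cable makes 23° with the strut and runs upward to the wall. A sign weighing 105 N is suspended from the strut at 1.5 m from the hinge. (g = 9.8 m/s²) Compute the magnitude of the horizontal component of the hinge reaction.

Take torques about the hinge: T sin 23° · 1.9 = 84.3×9.8×1.5 + 105×1.5 = 1396.7 N·m.
So T = 1396.7 / (0.3907 × 1.9) = 1881.4 N.
ΣF_x = 0: H_x = T cos 23° = 1731.8 N.

H_x ≈ 1730 N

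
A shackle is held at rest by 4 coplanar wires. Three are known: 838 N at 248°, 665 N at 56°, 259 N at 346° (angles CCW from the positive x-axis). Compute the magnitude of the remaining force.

Sum the known components: ΣF_x = 309.2 N, ΣF_y = -288.3 N.
For equilibrium the remaining force must supply (−ΣF_x, −ΣF_y) = (-309.2, 288.3) N.
Magnitude = √((-309.2)² + (288.3)²) = 422.8 N; direction = atan2(288.3, -309.2) = 137.0°.

F ≈ 423 N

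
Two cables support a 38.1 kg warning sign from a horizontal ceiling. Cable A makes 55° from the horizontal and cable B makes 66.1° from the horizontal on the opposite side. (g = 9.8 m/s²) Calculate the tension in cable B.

T_B ≈ 250 N

Weight W = 38.1 × 9.8 = 373.4 N acts straight down.
Horizontal: T_A cos 55° = T_B cos 66.1°  →  T_A = 0.7063 T_B.
Vertical: T_A sin 55° + T_B sin 66.1° = 373.4.
Substituting the horizontal relation into the vertical equation gives 1.493 T_B = 373.4, so T_B = 250.1 N.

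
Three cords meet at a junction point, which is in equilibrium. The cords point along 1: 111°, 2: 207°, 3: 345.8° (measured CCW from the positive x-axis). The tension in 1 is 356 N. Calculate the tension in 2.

T_2 ≈ 442 N

Resolve: ΣF_x = 356 cos 111° + T_2 cos 207° + T_3 cos 345.8° = 0.
        ΣF_y = 356 sin 111° + T_2 sin 207° + T_3 sin 345.8° = 0.
The known terms sum to (-127.6, 332.4) N, so -0.8910 T_2 + 0.9694 T_3 = 127.6 and -0.4540 T_2 − 0.2453 T_3 = -332.4.
Solving simultaneously: T_2 = 441.6 N, T_3 = 537.5 N.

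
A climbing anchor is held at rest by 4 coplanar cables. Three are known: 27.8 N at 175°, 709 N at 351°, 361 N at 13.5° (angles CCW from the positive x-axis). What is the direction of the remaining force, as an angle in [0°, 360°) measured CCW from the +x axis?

θ ≈ 179°

Sum the known components: ΣF_x = 1024 N, ΣF_y = -24.22 N.
For equilibrium the remaining force must supply (−ΣF_x, −ΣF_y) = (-1024, 24.22) N.
Magnitude = √((-1024)² + (24.22)²) = 1024 N; direction = atan2(24.22, -1024) = 178.6°.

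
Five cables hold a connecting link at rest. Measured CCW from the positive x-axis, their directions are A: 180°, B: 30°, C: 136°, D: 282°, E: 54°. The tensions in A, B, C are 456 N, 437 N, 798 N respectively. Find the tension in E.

Resolve: ΣF_x = 456 cos 180° + 437 cos 30° + 798 cos 136° + T_D cos 282° + T_E cos 54° = 0.
        ΣF_y = 456 sin 180° + 437 sin 30° + 798 sin 136° + T_D sin 282° + T_E sin 54° = 0.
The known terms sum to (-651.6, 772.8) N, so 0.2079 T_D + 0.5878 T_E = 651.6 and -0.9781 T_D + 0.8090 T_E = -772.8.
Solving simultaneously: T_D = 1321 N, T_E = 641.4 N.

T_E ≈ 641 N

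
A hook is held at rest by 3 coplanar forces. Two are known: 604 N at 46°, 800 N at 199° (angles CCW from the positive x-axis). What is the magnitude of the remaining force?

Sum the known components: ΣF_x = -336.8 N, ΣF_y = 174 N.
For equilibrium the remaining force must supply (−ΣF_x, −ΣF_y) = (336.8, -174) N.
Magnitude = √((336.8)² + (-174)²) = 379.1 N; direction = atan2(-174, 336.8) = 332.7°.

F ≈ 379 N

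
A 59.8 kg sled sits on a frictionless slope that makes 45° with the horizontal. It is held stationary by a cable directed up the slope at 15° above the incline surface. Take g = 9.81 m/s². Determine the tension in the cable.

Take axes along and perpendicular to the incline. Weight components: W sin 45° = 414.8 N down-slope, W cos 45° = 414.8 N into the surface.
Along incline: T cos 15° = W sin 45° → T = 429.4 N.
Perpendicular: N = W cos 45° − T sin 15° = 303.7 N.

T ≈ 429 N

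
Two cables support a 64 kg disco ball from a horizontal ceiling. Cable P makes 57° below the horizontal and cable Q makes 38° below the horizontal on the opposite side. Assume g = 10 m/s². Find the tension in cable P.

T_P ≈ 506 N

Weight W = 64 × 10 = 640 N acts straight down.
Horizontal: T_P cos 57° = T_Q cos 38°  →  T_Q = 0.6912 T_P.
Vertical: T_P sin 57° + T_Q sin 38° = 640.
Substituting the horizontal relation into the vertical equation gives 1.264 T_P = 640, so T_P = 506.3 N.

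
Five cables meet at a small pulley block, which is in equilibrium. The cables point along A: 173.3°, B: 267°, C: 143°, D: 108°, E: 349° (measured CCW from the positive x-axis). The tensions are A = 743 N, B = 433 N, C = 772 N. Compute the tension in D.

Resolve: ΣF_x = 743 cos 173.3° + 433 cos 267° + 772 cos 143° + T_D cos 108° + T_E cos 349° = 0.
        ΣF_y = 743 sin 173.3° + 433 sin 267° + 772 sin 143° + T_D sin 108° + T_E sin 349° = 0.
The known terms sum to (-1377, 118.9) N, so -0.3090 T_D + 0.9816 T_E = 1377 and 0.9511 T_D − 0.1908 T_E = -118.9.
Solving simultaneously: T_D = 167 N, T_E = 1455 N.

T_D ≈ 167 N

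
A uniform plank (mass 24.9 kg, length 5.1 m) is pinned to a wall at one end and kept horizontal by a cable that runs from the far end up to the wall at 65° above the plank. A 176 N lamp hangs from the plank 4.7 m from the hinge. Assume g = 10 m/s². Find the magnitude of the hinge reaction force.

|H| ≈ 192 N

Take torques about the hinge: T sin 65° · 5.1 = 24.9×10×2.55 + 176×4.7 = 1462.2 N·m.
So T = 1462.2 / (0.9063 × 5.1) = 316.33 N.
ΣF_x = 0: H_x = T cos 65° = 133.69 N.
ΣF_y = 0: H_y = (24.9×10 + 176) − T sin 65° = 425 − 286.7 = 138.3 N.
|H| = √(H_x² + H_y²) = √((133.69)² + (138.3)²) = 192.36 N.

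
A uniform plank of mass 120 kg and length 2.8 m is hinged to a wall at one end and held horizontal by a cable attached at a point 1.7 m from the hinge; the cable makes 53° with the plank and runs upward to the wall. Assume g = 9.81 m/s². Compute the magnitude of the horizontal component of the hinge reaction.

Take torques about the hinge: T sin 53° · 1.7 = 120×9.81×1.4 = 1648.1 N·m.
So T = 1648.1 / (0.7986 × 1.7) = 1213.9 N.
ΣF_x = 0: H_x = T cos 53° = 730.54 N.

H_x ≈ 731 N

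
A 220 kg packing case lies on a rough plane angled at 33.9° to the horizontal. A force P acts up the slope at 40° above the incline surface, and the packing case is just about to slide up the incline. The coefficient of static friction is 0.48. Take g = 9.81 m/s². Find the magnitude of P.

On the verge of sliding up the incline, friction equals μN and acts down the slope.
Perpendicular: N + P sin 40° = W cos 33.9° = 1791 N.
Along incline: P cos 40° = W sin 33.9° + μN  with W sin 33.9° = 1204 N.
Solving the pair for P and N: P = 1920 N, N = 557 N (and f = μN = 267.3 N).

P ≈ 1920 N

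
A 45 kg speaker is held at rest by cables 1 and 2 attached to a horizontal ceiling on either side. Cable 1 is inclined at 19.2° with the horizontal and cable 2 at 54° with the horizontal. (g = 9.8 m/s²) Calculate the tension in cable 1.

T_1 ≈ 271 N

Weight W = 45 × 9.8 = 441 N acts straight down.
Horizontal: T_1 cos 19.2° = T_2 cos 54°  →  T_2 = 1.607 T_1.
Vertical: T_1 sin 19.2° + T_2 sin 54° = 441.
Substituting the horizontal relation into the vertical equation gives 1.629 T_1 = 441, so T_1 = 270.8 N.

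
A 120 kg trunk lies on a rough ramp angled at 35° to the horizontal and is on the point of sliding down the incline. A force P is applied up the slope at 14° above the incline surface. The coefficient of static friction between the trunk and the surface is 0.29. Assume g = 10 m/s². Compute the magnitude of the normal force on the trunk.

N ≈ 875 N

On the verge of sliding down the incline, friction equals μN and acts up the slope.
Perpendicular: N + P sin 14° = W cos 35° = 983 N.
Along incline: P cos 14° + μN = W sin 35° with W sin 35° = 688.3 N.
Solving the pair for P and N: P = 448 N, N = 874.6 N (and f = μN = 253.6 N).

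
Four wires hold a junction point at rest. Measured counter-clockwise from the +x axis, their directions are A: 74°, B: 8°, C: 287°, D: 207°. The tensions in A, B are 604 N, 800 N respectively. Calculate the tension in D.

T_D ≈ 1140 N

Resolve: ΣF_x = 604 cos 74° + 800 cos 8° + T_C cos 287° + T_D cos 207° = 0.
        ΣF_y = 604 sin 74° + 800 sin 8° + T_C sin 287° + T_D sin 207° = 0.
The known terms sum to (958.7, 691.9) N, so 0.2924 T_C − 0.8910 T_D = -958.7 and -0.9563 T_C − 0.4540 T_D = -691.9.
Solving simultaneously: T_C = 184.1 N, T_D = 1136 N.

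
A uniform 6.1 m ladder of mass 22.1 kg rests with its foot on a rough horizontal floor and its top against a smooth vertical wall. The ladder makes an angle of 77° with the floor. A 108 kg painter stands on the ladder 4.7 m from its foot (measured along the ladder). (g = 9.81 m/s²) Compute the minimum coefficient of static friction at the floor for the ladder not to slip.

μ_min ≈ 0.167

ΣF_y = 0: N_floor = 22.1×9.81 + 108×9.81 = 1276.3 N.
Torques about the foot: N_wall · 6.1 sin 77° = 22.1×9.81×3.05 cos 77° + 108×9.81×4.7 cos 77° → N_wall = 213.49 N.
ΣF_x = 0: f_floor = N_wall = 213.49 N.
μ_min = f_floor / N_floor = 213.49 / 1276.3 = 0.1673.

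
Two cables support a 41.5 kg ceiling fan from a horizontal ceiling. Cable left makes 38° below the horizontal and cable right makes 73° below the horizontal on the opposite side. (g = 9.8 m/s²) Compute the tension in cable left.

Weight W = 41.5 × 9.8 = 406.7 N acts straight down.
Horizontal: T_left cos 38° = T_right cos 73°  →  T_right = 2.695 T_left.
Vertical: T_left sin 38° + T_right sin 73° = 406.7.
Substituting the horizontal relation into the vertical equation gives 3.193 T_left = 406.7, so T_left = 127.4 N.

T_left ≈ 127 N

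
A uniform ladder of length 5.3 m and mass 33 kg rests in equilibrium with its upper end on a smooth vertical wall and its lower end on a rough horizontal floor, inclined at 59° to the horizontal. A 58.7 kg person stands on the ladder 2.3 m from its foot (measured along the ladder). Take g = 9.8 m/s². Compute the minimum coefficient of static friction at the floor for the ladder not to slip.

μ_min ≈ 0.275

ΣF_y = 0: N_floor = 33×9.8 + 58.7×9.8 = 898.66 N.
Torques about the foot: N_wall · 5.3 sin 59° = 33×9.8×2.65 cos 59° + 58.7×9.8×2.3 cos 59° → N_wall = 247.16 N.
ΣF_x = 0: f_floor = N_wall = 247.16 N.
μ_min = f_floor / N_floor = 247.16 / 898.66 = 0.275.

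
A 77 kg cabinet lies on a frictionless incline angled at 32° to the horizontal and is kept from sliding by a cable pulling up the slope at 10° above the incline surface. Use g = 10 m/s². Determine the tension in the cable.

T ≈ 414 N

Take axes along and perpendicular to the incline. Weight components: W sin 32° = 408 N down-slope, W cos 32° = 653 N into the surface.
Along incline: T cos 10° = W sin 32° → T = 414.3 N.
Perpendicular: N = W cos 32° − T sin 10° = 581 N.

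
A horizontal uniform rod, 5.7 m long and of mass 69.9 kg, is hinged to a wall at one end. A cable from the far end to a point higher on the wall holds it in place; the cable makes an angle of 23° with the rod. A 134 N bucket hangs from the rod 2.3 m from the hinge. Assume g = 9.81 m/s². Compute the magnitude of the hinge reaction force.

|H| ≈ 1030 N

Take torques about the hinge: T sin 23° · 5.7 = 69.9×9.81×2.85 + 134×2.3 = 2262.5 N·m.
So T = 2262.5 / (0.3907 × 5.7) = 1015.9 N.
ΣF_x = 0: H_x = T cos 23° = 935.11 N.
ΣF_y = 0: H_y = (69.9×9.81 + 134) − T sin 23° = 819.72 − 396.93 = 422.79 N.
|H| = √(H_x² + H_y²) = √((935.11)² + (422.79)²) = 1026.2 N.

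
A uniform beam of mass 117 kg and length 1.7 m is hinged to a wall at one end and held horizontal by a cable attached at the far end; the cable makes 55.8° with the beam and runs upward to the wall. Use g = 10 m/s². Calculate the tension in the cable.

T ≈ 707 N

Take torques about the hinge: T sin 55.8° · 1.7 = 117×10×0.85 = 994.5 N·m.
So T = 994.5 / (0.8271 × 1.7) = 707.31 N.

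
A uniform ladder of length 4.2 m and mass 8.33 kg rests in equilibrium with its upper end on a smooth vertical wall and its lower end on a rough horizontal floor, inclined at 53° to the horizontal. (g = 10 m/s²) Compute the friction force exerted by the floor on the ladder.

Torques about the foot: N_wall · 4.2 sin 53° = 8.33×10×2.1 cos 53° → N_wall = 31.386 N.
ΣF_x = 0: f_floor = N_wall = 31.386 N.

f ≈ 31.4 N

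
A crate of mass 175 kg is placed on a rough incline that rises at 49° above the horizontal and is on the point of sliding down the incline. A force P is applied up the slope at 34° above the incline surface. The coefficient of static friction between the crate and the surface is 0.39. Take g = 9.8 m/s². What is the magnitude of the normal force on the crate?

On the verge of sliding down the incline, friction equals μN and acts up the slope.
Perpendicular: N + P sin 34° = W cos 49° = 1125 N.
Along incline: P cos 34° + μN = W sin 49° with W sin 49° = 1294 N.
Solving the pair for P and N: P = 1400 N, N = 342.1 N (and f = μN = 133.4 N).

N ≈ 342 N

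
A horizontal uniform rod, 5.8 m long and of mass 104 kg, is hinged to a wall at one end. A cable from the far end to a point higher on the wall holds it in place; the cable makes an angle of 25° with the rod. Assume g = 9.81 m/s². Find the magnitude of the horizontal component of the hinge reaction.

H_x ≈ 1090 N

Take torques about the hinge: T sin 25° · 5.8 = 104×9.81×2.9 = 2958.7 N·m.
So T = 2958.7 / (0.4226 × 5.8) = 1207 N.
ΣF_x = 0: H_x = T cos 25° = 1094 N.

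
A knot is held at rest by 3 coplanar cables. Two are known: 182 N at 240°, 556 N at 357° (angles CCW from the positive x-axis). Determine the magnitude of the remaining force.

Sum the known components: ΣF_x = 464.2 N, ΣF_y = -186.7 N.
For equilibrium the remaining force must supply (−ΣF_x, −ΣF_y) = (-464.2, 186.7) N.
Magnitude = √((-464.2)² + (186.7)²) = 500.4 N; direction = atan2(186.7, -464.2) = 158.1°.

F ≈ 500 N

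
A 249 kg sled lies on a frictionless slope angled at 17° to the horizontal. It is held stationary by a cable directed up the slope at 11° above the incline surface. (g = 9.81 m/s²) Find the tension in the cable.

T ≈ 728 N

Take axes along and perpendicular to the incline. Weight components: W sin 17° = 714.2 N down-slope, W cos 17° = 2336 N into the surface.
Along incline: T cos 11° = W sin 17° → T = 727.5 N.
Perpendicular: N = W cos 17° − T sin 11° = 2197 N.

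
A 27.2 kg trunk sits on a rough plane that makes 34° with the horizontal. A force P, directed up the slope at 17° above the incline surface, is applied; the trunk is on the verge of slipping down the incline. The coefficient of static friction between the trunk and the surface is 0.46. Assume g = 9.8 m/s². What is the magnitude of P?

On the verge of sliding down the incline, friction equals μN and acts up the slope.
Perpendicular: N + P sin 17° = W cos 34° = 221 N.
Along incline: P cos 17° + μN = W sin 34° with W sin 34° = 149.1 N.
Solving the pair for P and N: P = 57.68 N, N = 204.1 N (and f = μN = 93.9 N).

P ≈ 57.7 N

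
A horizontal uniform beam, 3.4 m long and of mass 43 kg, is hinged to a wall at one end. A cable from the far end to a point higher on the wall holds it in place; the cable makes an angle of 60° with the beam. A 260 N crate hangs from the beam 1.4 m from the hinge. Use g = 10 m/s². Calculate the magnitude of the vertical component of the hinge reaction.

Take torques about the hinge: T sin 60° · 3.4 = 43×10×1.7 + 260×1.4 = 1095 N·m.
So T = 1095 / (0.8660 × 3.4) = 371.88 N.
ΣF_y = 0: H_y = (43×10 + 260) − T sin 60° = 690 − 322.06 = 367.94 N.

|H_y| ≈ 368 N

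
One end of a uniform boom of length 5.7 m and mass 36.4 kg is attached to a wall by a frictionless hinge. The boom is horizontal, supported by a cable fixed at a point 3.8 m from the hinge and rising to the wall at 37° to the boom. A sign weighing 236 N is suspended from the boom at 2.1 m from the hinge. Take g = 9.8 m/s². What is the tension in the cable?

Take torques about the hinge: T sin 37° · 3.8 = 36.4×9.8×2.85 + 236×2.1 = 1512.3 N·m.
So T = 1512.3 / (0.6018 × 3.8) = 661.27 N.

T ≈ 661 N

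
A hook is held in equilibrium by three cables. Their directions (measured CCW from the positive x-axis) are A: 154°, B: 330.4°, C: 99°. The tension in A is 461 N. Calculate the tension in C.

Resolve: ΣF_x = 461 cos 154° + T_B cos 330.4° + T_C cos 99° = 0.
        ΣF_y = 461 sin 154° + T_B sin 330.4° + T_C sin 99° = 0.
The known terms sum to (-414.3, 202.1) N, so 0.8695 T_B − 0.1564 T_C = 414.3 and -0.4939 T_B + 0.9877 T_C = -202.1.
Solving simultaneously: T_B = 483.2 N, T_C = 37.04 N.

T_C ≈ 37 N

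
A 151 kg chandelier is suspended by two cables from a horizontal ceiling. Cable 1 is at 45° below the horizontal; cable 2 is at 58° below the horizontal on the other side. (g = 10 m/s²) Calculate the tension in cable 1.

T_1 ≈ 821 N

Weight W = 151 × 10 = 1510 N acts straight down.
Horizontal: T_1 cos 45° = T_2 cos 58°  →  T_2 = 1.334 T_1.
Vertical: T_1 sin 45° + T_2 sin 58° = 1510.
Substituting the horizontal relation into the vertical equation gives 1.839 T_1 = 1510, so T_1 = 821.2 N.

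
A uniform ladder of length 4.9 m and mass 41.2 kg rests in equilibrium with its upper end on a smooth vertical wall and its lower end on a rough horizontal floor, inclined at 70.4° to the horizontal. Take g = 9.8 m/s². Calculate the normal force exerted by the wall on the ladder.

N_wall ≈ 71.9 N

Torques about the foot: N_wall · 4.9 sin 70.4° = 41.2×9.8×2.45 cos 70.4° → N_wall = 71.886 N.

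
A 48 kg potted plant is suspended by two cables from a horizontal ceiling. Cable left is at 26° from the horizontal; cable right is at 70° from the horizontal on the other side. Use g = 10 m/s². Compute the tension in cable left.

Weight W = 48 × 10 = 480 N acts straight down.
Horizontal: T_left cos 26° = T_right cos 70°  →  T_right = 2.628 T_left.
Vertical: T_left sin 26° + T_right sin 70° = 480.
Substituting the horizontal relation into the vertical equation gives 2.908 T_left = 480, so T_left = 165.1 N.

T_left ≈ 165 N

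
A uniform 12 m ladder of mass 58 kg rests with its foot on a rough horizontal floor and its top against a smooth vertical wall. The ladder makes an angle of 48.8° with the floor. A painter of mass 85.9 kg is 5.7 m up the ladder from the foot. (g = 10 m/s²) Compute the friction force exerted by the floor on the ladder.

Torques about the foot: N_wall · 12 sin 48.8° = 58×10×6 cos 48.8° + 85.9×10×5.7 cos 48.8° → N_wall = 611.07 N.
ΣF_x = 0: f_floor = N_wall = 611.07 N.

f ≈ 611 N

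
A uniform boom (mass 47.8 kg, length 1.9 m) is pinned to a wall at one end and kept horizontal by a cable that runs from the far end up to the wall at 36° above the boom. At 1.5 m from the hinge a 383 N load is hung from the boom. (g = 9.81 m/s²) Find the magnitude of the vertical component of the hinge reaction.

Take torques about the hinge: T sin 36° · 1.9 = 47.8×9.81×0.95 + 383×1.5 = 1020 N·m.
So T = 1020 / (0.5878 × 1.9) = 913.31 N.
ΣF_y = 0: H_y = (47.8×9.81 + 383) − T sin 36° = 851.92 − 536.83 = 315.09 N.

|H_y| ≈ 315 N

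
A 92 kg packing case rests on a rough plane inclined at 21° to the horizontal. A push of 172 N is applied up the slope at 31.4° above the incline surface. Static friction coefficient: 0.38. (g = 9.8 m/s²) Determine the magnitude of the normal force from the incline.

N ≈ 752 N

Axes along / perpendicular to the incline. W sin 21° = 323.1 N down-slope; W cos 21° = 841.7 N into the surface.
Perpendicular: N = W cos 21° − P sin 31.4° = 841.7 − 89.61 = 752.1 N.
Along incline: P cos 31.4° + f = W sin 21° (friction acts up-slope) → f = 323.1 − 146.8 = 176.3 N.
|f| = 176.3 N ≤ μN = 285.8 N, so the packing case is indeed static.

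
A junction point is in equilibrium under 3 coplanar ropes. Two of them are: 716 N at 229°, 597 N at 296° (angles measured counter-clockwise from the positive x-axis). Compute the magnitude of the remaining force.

F ≈ 1100 N

Sum the known components: ΣF_x = -208 N, ΣF_y = -1077 N.
For equilibrium the remaining force must supply (−ΣF_x, −ΣF_y) = (208, 1077) N.
Magnitude = √((208)² + (1077)²) = 1097 N; direction = atan2(1077, 208) = 79.1°.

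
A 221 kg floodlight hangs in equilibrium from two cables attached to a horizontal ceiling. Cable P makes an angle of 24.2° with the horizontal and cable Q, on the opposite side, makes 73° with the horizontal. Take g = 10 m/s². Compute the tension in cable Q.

Weight W = 221 × 10 = 2210 N acts straight down.
Horizontal: T_P cos 24.2° = T_Q cos 73°  →  T_P = 0.3205 T_Q.
Vertical: T_P sin 24.2° + T_Q sin 73° = 2210.
Substituting the horizontal relation into the vertical equation gives 1.088 T_Q = 2210, so T_Q = 2032 N.

T_Q ≈ 2030 N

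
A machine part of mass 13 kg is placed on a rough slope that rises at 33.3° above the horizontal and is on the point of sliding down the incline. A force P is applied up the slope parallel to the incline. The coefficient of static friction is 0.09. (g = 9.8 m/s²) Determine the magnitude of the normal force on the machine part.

N ≈ 106 N

On the verge of sliding down the incline, friction equals μN and acts up the slope.
Perpendicular: N + P sin 0° = W cos 33.3° = 106.5 N.
Along incline: P cos 0° + μN = W sin 33.3° with W sin 33.3° = 69.95 N.
Solving the pair for P and N: P = 60.36 N, N = 106.5 N (and f = μN = 9.583 N).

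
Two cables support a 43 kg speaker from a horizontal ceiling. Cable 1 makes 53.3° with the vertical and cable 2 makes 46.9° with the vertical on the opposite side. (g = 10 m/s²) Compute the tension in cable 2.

T_2 ≈ 350 N

Angles from the horizontal: cable 1 is 90° − 53.3° = 36.7°, cable 2 is 90° − 46.9° = 43.1°.
Weight W = 43 × 10 = 430 N acts straight down.
Horizontal: T_1 cos 36.7° = T_2 cos 43.1°  →  T_1 = 0.9107 T_2.
Vertical: T_1 sin 36.7° + T_2 sin 43.1° = 430.
Substituting the horizontal relation into the vertical equation gives 1.228 T_2 = 430, so T_2 = 350.3 N.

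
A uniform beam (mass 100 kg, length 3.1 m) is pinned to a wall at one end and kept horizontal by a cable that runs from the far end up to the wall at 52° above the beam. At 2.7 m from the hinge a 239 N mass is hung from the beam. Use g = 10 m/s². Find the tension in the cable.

T ≈ 899 N

Take torques about the hinge: T sin 52° · 3.1 = 100×10×1.55 + 239×2.7 = 2195.3 N·m.
So T = 2195.3 / (0.7880 × 3.1) = 898.67 N.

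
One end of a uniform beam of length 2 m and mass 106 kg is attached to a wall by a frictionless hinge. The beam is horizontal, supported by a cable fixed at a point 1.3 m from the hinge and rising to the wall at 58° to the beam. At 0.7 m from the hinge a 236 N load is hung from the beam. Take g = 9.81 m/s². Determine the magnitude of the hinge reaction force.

|H| ≈ 676 N

Take torques about the hinge: T sin 58° · 1.3 = 106×9.81×1 + 236×0.7 = 1205.1 N·m.
So T = 1205.1 / (0.8480 × 1.3) = 1093.1 N.
ΣF_x = 0: H_x = T cos 58° = 579.23 N.
ΣF_y = 0: H_y = (106×9.81 + 236) − T sin 58° = 1275.9 − 926.97 = 348.89 N.
|H| = √(H_x² + H_y²) = √((579.23)² + (348.89)²) = 676.19 N.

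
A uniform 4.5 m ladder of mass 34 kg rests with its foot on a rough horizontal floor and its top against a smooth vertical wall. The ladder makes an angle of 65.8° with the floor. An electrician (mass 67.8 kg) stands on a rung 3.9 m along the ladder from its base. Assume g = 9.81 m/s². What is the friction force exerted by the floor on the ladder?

Torques about the foot: N_wall · 4.5 sin 65.8° = 34×9.81×2.25 cos 65.8° + 67.8×9.81×3.9 cos 65.8° → N_wall = 334.01 N.
ΣF_x = 0: f_floor = N_wall = 334.01 N.

f ≈ 334 N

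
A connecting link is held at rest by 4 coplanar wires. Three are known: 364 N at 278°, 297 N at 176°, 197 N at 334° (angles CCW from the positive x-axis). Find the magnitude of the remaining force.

Sum the known components: ΣF_x = -68.56 N, ΣF_y = -426.1 N.
For equilibrium the remaining force must supply (−ΣF_x, −ΣF_y) = (68.56, 426.1) N.
Magnitude = √((68.56)² + (426.1)²) = 431.6 N; direction = atan2(426.1, 68.56) = 80.9°.

F ≈ 432 N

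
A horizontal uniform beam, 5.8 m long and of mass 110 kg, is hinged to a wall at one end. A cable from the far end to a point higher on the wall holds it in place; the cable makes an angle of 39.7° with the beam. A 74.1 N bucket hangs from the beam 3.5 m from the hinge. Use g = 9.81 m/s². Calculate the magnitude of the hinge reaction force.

Take torques about the hinge: T sin 39.7° · 5.8 = 110×9.81×2.9 + 74.1×3.5 = 3388.7 N·m.
So T = 3388.7 / (0.6388 × 5.8) = 914.68 N.
ΣF_x = 0: H_x = T cos 39.7° = 703.75 N.
ΣF_y = 0: H_y = (110×9.81 + 74.1) − T sin 39.7° = 1153.2 − 584.27 = 568.93 N.
|H| = √(H_x² + H_y²) = √((703.75)² + (568.93)²) = 904.96 N.

|H| ≈ 905 N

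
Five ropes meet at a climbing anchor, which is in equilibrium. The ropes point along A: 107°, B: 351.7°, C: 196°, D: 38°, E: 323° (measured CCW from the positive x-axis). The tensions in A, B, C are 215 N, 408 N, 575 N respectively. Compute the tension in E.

Resolve: ΣF_x = 215 cos 107° + 408 cos 351.7° + 575 cos 196° + T_D cos 38° + T_E cos 323° = 0.
        ΣF_y = 215 sin 107° + 408 sin 351.7° + 575 sin 196° + T_D sin 38° + T_E sin 323° = 0.
The known terms sum to (-211.9, -11.78) N, so 0.7880 T_D + 0.7986 T_E = 211.9 and 0.6157 T_D − 0.6018 T_E = 11.78.
Solving simultaneously: T_D = 141.7 N, T_E = 125.4 N.

T_E ≈ 125 N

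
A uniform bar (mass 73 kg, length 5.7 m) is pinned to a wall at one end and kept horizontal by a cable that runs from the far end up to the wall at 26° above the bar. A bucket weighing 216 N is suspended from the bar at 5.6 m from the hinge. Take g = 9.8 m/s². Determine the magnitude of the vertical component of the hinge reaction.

|H_y| ≈ 361 N

Take torques about the hinge: T sin 26° · 5.7 = 73×9.8×2.85 + 216×5.6 = 3248.5 N·m.
So T = 3248.5 / (0.4384 × 5.7) = 1300.1 N.
ΣF_y = 0: H_y = (73×9.8 + 216) − T sin 26° = 931.4 − 569.91 = 361.49 N.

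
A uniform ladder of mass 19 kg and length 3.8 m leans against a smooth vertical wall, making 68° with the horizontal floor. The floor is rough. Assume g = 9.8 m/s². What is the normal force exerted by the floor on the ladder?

N_floor ≈ 186 N

ΣF_y = 0: N_floor = 19×9.8 = 186.2 N.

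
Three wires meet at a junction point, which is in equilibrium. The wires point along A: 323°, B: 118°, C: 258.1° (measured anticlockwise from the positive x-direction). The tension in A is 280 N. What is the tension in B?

T_B ≈ 395 N

Resolve: ΣF_x = 280 cos 323° + T_B cos 118° + T_C cos 258.1° = 0.
        ΣF_y = 280 sin 323° + T_B sin 118° + T_C sin 258.1° = 0.
The known terms sum to (223.6, -168.5) N, so -0.4695 T_B − 0.2062 T_C = -223.6 and 0.8829 T_B − 0.9785 T_C = 168.5.
Solving simultaneously: T_B = 395.3 N, T_C = 184.5 N.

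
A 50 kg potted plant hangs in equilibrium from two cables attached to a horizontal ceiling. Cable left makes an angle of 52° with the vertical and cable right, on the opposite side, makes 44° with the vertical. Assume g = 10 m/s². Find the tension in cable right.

T_right ≈ 396 N

Angles from the horizontal: cable left is 90° − 52° = 38°, cable right is 90° − 44° = 46°.
Weight W = 50 × 10 = 500 N acts straight down.
Horizontal: T_left cos 38° = T_right cos 46°  →  T_left = 0.8815 T_right.
Vertical: T_left sin 38° + T_right sin 46° = 500.
Substituting the horizontal relation into the vertical equation gives 1.262 T_right = 500, so T_right = 396.2 N.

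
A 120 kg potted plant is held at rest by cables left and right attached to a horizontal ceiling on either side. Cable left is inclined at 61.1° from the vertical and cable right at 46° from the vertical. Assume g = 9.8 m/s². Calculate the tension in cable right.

T_right ≈ 1080 N

Angles from the horizontal: cable left is 90° − 61.1° = 28.9°, cable right is 90° − 46° = 44°.
Weight W = 120 × 9.8 = 1176 N acts straight down.
Horizontal: T_left cos 28.9° = T_right cos 44°  →  T_left = 0.8217 T_right.
Vertical: T_left sin 28.9° + T_right sin 44° = 1176.
Substituting the horizontal relation into the vertical equation gives 1.092 T_right = 1176, so T_right = 1077 N.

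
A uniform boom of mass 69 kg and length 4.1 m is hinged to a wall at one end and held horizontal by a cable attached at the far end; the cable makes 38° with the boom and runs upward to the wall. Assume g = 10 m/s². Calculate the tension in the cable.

T ≈ 560 N

Take torques about the hinge: T sin 38° · 4.1 = 69×10×2.05 = 1414.5 N·m.
So T = 1414.5 / (0.6157 × 4.1) = 560.37 N.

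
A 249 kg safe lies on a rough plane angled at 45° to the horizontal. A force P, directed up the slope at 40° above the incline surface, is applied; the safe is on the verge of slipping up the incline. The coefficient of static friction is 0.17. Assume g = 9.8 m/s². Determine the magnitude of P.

P ≈ 2310 N

On the verge of sliding up the incline, friction equals μN and acts down the slope.
Perpendicular: N + P sin 40° = W cos 45° = 1725 N.
Along incline: P cos 40° = W sin 45° + μN  with W sin 45° = 1725 N.
Solving the pair for P and N: P = 2306 N, N = 243 N (and f = μN = 41.31 N).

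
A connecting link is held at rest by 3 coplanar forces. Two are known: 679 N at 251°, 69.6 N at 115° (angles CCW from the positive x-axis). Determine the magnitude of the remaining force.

F ≈ 631 N

Sum the known components: ΣF_x = -250.5 N, ΣF_y = -578.9 N.
For equilibrium the remaining force must supply (−ΣF_x, −ΣF_y) = (250.5, 578.9) N.
Magnitude = √((250.5)² + (578.9)²) = 630.8 N; direction = atan2(578.9, 250.5) = 66.6°.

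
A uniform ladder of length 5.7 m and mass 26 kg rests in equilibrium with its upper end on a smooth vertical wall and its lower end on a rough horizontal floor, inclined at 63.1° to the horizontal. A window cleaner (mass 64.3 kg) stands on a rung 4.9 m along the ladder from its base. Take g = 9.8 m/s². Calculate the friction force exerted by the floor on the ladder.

f ≈ 339 N

Torques about the foot: N_wall · 5.7 sin 63.1° = 26×9.8×2.85 cos 63.1° + 64.3×9.8×4.9 cos 63.1° → N_wall = 339.45 N.
ΣF_x = 0: f_floor = N_wall = 339.45 N.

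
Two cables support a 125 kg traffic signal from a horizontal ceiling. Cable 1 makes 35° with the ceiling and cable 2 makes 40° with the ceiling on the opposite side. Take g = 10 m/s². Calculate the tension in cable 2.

T_2 ≈ 1060 N

Weight W = 125 × 10 = 1250 N acts straight down.
Horizontal: T_1 cos 35° = T_2 cos 40°  →  T_1 = 0.9352 T_2.
Vertical: T_1 sin 35° + T_2 sin 40° = 1250.
Substituting the horizontal relation into the vertical equation gives 1.179 T_2 = 1250, so T_2 = 1060 N.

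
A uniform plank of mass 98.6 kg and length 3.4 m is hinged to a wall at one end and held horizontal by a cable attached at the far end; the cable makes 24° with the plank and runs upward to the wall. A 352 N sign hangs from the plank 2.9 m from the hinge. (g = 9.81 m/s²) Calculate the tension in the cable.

T ≈ 1930 N

Take torques about the hinge: T sin 24° · 3.4 = 98.6×9.81×1.7 + 352×2.9 = 2665.2 N·m.
So T = 2665.2 / (0.4067 × 3.4) = 1927.2 N.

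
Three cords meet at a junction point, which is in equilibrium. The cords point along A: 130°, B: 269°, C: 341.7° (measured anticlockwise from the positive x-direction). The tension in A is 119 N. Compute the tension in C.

T_C ≈ 81.8 N

Resolve: ΣF_x = 119 cos 130° + T_B cos 269° + T_C cos 341.7° = 0.
        ΣF_y = 119 sin 130° + T_B sin 269° + T_C sin 341.7° = 0.
The known terms sum to (-76.49, 91.16) N, so -0.0175 T_B + 0.9494 T_C = 76.49 and -0.9998 T_B − 0.3140 T_C = -91.16.
Solving simultaneously: T_B = 65.49 N, T_C = 81.77 N.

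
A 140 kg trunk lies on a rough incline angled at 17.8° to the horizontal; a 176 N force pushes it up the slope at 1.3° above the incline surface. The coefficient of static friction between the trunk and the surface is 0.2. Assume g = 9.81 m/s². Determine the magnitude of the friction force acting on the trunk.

Axes along / perpendicular to the incline. W sin 17.8° = 419.8 N down-slope; W cos 17.8° = 1308 N into the surface.
Perpendicular: N = W cos 17.8° − P sin 1.3° = 1308 − 3.993 = 1304 N.
Along incline: P cos 1.3° + f = W sin 17.8° (friction acts up-slope) → f = 419.8 − 176 = 243.9 N.
|f| = 243.9 N ≤ μN = 260.7 N, so the trunk is indeed static.

f ≈ 244 N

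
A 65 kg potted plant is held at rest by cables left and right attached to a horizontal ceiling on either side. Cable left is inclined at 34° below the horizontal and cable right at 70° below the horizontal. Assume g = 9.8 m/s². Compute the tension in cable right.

Weight W = 65 × 9.8 = 637 N acts straight down.
Horizontal: T_left cos 34° = T_right cos 70°  →  T_left = 0.4126 T_right.
Vertical: T_left sin 34° + T_right sin 70° = 637.
Substituting the horizontal relation into the vertical equation gives 1.17 T_right = 637, so T_right = 544.3 N.

T_right ≈ 544 N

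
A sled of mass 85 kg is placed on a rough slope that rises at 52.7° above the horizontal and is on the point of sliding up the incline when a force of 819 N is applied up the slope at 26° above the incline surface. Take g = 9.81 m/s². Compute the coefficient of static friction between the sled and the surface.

μ ≈ 0.498

On the verge of sliding up the incline, friction is at its maximum μN and acts down the slope.
Perpendicular to incline: N = W cos 52.7° − P sin 26° = 505.3 − 359 = 146.3 N.
Along incline: P cos 26° − μN = W sin 52.7° → μ = −(W sin 52.7° − P cos 26°) / N = 0.4977.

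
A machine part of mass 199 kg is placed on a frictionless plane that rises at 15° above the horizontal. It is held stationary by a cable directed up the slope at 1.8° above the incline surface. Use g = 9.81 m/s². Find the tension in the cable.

Take axes along and perpendicular to the incline. Weight components: W sin 15° = 505.3 N down-slope, W cos 15° = 1886 N into the surface.
Along incline: T cos 1.8° = W sin 15° → T = 505.5 N.
Perpendicular: N = W cos 15° − T sin 1.8° = 1870 N.

T ≈ 506 N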